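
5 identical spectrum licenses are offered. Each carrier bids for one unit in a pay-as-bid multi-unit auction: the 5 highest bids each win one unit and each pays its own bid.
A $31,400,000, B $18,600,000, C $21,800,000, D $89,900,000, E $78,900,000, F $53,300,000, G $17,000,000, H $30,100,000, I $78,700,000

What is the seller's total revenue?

Total revenue: $332,200,000

Bids ranked high→low: 89,900,000 (D), 78,900,000 (E), 78,700,000 (I), 53,300,000 (F), 31,400,000 (A), 30,100,000 (H), 21,800,000 (C), …
Winners (5 units): D, E, I, F, A.
Total revenue = 89,900,000 + 78,900,000 + 78,700,000 + 53,300,000 + 31,400,000 = $332,200,000.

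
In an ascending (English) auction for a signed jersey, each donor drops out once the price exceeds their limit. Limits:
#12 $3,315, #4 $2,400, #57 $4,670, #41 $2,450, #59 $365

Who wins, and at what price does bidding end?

#57 wins at $3,315

Rule: the price rises until one bidder remains; the winner pays the price at which the last rival dropped out.
Limits ranked: 4,670 (#57) > 3,315 (#12) > 2,450 (#41) > 2,400 (#4) > 365 (#59)
#12 is the last rival to drop out, at $3,315; #57 remains and wins at that price.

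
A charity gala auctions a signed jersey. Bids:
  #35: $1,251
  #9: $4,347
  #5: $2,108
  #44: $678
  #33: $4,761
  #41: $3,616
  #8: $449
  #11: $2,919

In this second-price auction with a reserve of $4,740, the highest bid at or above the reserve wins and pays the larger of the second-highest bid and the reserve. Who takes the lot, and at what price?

#33 pays $4,740

Bids in order: 4,761 (#33) > 4,347 (#9) > 3,616 (#41) > 2,919 (#11) > 2,108 (#5) > 1,251 (#35) > …
#33 has the top bid at or above the reserve ($4,761).
Second-highest bid $4,347 is below the reserve $4,740, so the reserve binds → payment $4,740.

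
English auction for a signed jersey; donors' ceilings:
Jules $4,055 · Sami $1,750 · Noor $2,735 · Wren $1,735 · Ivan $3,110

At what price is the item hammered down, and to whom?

Jules wins at $3,110

Sorting limits: 4,055 (Jules) > 3,110 (Ivan) > 2,735 (Noor) > 1,750 (Sami) > 1,735 (Wren)
Ivan is the last rival to drop out, at $3,110; Jules remains and wins at that price.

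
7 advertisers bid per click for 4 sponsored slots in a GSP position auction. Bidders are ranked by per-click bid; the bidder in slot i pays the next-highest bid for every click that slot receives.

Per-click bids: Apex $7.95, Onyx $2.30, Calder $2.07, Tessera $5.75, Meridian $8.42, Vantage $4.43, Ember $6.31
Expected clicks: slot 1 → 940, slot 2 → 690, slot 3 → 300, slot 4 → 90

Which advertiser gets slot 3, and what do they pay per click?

Per-click bids in order: $8.42 (Meridian) > $7.95 (Apex) > $6.31 (Ember) > $5.75 (Tessera) > $4.43 (Vantage) > …
Slot 3 goes to the third-ranked bidder, Ember, who pays the next bid down: $5.75/click.

Ember; $5.75 per click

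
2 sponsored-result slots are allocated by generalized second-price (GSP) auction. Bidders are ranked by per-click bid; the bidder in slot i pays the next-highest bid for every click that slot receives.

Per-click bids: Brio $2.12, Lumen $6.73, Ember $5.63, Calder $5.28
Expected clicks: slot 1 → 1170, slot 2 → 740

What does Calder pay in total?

Sorting advertisers: $6.73 (Lumen) > $5.63 (Ember) > $5.28 (Calder) > …
Calder ranks below slot 2 → no slot, pays nothing.

Calder pays $0.00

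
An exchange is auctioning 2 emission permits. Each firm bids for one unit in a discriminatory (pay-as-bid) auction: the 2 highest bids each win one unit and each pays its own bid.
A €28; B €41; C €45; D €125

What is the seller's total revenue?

Ordering the bids: 125 (D), 45 (C), 41 (B), 28 (A)
The 2 highest are D, C.
Total revenue = 125 + 45 = €170.

Total revenue: €170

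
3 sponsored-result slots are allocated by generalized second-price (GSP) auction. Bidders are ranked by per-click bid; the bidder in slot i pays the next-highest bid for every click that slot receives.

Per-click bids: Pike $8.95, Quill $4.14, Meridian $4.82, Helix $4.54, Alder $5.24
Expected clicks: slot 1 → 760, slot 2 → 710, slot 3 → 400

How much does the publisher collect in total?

Ranked by bid: $8.95 (Pike) > $5.24 (Alder) > $4.82 (Meridian) > $4.54 (Helix) > …
Slot 1: Pike pays $5.24 × 760 = $3982.40
Slot 2: Alder pays $4.82 × 710 = $3422.20
Slot 3: Meridian pays $4.54 × 400 = $1816.00
Total = $9220.60

Total revenue: $9220.60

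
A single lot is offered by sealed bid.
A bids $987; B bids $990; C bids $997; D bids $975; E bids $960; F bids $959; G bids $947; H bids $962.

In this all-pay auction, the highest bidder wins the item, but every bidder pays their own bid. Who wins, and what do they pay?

Sorting bids: 997 (C) > 990 (B) > 987 (A) > 975 (D) > 962 (H) > 960 (E) > …
C is highest and takes the item; every bidder forfeits their bid.

C pays $997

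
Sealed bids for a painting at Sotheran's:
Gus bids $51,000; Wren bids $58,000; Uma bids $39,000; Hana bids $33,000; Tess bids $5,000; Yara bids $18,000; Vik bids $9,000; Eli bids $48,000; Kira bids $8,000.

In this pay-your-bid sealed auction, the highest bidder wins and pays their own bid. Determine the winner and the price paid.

Wren pays $58,000

Rule: the highest bidder wins and pays their own bid.
Sorting bids: 58,000 (Wren) > 51,000 (Gus) > 48,000 (Eli) > 39,000 (Uma) > 33,000 (Hana) > 18,000 (Yara) > …
First-price: Wren pays what they bid, $58,000.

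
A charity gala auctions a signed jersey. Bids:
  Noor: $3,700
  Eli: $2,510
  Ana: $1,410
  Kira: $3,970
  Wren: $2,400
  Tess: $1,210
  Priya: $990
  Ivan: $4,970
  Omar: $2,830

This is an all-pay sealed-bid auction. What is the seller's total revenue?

Total revenue: $23,990

All-pay sealed-bid auction: the highest bidder wins the item, but every bidder pays their own bid.
Sorting bids: 4,970 (Ivan) > 3,970 (Kira) > 3,700 (Noor) > 2,830 (Omar) > 2,510 (Eli) > 2,400 (Wren) > …
Every bidder forfeits their bid regardless of winning.
Revenue = 3,700 + 2,510 + 1,410 + 3,970 + 2,400 + 1,210 + 990 + 4,970 + 2,830 = $23,990.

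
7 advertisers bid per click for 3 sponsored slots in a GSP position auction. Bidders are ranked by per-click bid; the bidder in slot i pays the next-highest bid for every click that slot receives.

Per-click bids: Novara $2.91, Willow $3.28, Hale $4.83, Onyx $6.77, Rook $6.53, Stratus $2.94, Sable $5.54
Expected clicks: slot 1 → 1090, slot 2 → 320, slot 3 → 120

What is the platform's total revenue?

Total revenue: $9470.10

Ranked by bid: $6.77 (Onyx) > $6.53 (Rook) > $5.54 (Sable) > $4.83 (Hale) > …
Slot 1: Onyx pays $6.53 × 1090 = $7117.70
Slot 2: Rook pays $5.54 × 320 = $1772.80
Slot 3: Sable pays $4.83 × 120 = $579.60
Total = $9470.10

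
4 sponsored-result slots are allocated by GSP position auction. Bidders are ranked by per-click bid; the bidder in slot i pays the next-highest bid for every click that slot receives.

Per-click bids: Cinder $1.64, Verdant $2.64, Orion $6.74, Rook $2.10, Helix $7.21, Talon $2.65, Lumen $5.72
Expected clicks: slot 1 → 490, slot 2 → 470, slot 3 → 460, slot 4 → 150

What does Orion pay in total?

Orion pays $2688.40

Per-click bids in order: $7.21 (Helix) > $6.74 (Orion) > $5.72 (Lumen) > $2.65 (Talon) > $2.64 (Verdant) > …
Orion holds slot 2 → pays next bid $5.72 × 470 clicks = $2688.40.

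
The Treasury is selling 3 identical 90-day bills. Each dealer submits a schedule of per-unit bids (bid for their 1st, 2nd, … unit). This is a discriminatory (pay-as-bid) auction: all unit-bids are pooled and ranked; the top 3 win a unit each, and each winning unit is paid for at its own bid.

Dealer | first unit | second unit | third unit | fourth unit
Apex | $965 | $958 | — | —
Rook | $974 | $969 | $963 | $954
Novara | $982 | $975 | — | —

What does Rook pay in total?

All unit-bids, highest first — top 3: 982 (Novara-1), 975 (Novara-2), 974 (Rook-1)
Next rejected bid: $969 (not a price — pay-as-bid).
Rook's winning unit-bids: 974 = $974.

Rook pays $974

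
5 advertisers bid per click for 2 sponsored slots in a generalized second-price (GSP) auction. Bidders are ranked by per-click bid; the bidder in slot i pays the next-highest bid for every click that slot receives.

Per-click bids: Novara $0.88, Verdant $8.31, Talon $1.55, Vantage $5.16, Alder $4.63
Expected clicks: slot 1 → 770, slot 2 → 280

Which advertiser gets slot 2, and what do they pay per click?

Per-click bids in order: $8.31 (Verdant) > $5.16 (Vantage) > $4.63 (Alder) > …
Slot 2 goes to the second-ranked bidder, Vantage, who pays the next bid down: $4.63/click.

Vantage; $4.63 per click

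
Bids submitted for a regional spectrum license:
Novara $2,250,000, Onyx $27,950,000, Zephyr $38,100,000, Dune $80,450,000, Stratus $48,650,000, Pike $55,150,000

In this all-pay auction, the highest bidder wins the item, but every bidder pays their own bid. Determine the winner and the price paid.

Sorting bids: 80,450,000 (Dune) > 55,150,000 (Pike) > 48,650,000 (Stratus) > 38,100,000 (Zephyr) > 27,950,000 (Onyx) > 2,250,000 (Novara)
Dune is highest and takes the item; every bidder forfeits their bid.

Dune pays $80,450,000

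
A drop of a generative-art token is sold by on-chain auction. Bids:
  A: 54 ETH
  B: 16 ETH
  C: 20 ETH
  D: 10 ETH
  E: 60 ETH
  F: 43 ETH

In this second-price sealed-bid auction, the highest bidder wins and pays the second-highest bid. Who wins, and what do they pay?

E pays 54 ETH

Bids in order: 60 (E) > 54 (A) > 43 (F) > 20 (C) > 16 (B) > 10 (D)
E is highest; pays the second-highest bid, 54 ETH.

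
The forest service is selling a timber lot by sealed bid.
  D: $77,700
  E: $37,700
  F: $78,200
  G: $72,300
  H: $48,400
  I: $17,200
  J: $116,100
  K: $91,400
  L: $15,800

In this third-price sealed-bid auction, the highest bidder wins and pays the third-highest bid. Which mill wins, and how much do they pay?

Rule: the highest bidder wins and pays the third-highest bid.
Bids in order: 116,100 (J) > 91,400 (K) > 78,200 (F) > 77,700 (D) > 72,300 (G) > 48,400 (H) > …
J wins; payment is bid #3 in the ranking = $78,200.

J pays $78,200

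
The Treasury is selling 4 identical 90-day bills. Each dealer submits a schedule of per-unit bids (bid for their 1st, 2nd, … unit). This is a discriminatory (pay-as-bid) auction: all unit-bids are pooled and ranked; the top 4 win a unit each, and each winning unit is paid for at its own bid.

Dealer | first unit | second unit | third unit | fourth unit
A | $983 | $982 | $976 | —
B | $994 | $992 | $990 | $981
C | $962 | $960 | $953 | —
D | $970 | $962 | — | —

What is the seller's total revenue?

All unit-bids, highest first — top 4: 994 (B-1), 992 (B-2), 990 (B-3), 983 (A-1)
Next rejected bid: $982 (not a price — pay-as-bid).
Each winning unit pays its own bid.
Revenue = 994 + 992 + 990 + 983 = $3,959.

Total revenue: $3,959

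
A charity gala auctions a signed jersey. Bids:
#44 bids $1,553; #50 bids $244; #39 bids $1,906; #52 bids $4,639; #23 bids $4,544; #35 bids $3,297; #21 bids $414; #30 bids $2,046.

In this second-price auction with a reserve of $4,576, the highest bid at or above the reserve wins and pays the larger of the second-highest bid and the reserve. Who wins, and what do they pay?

Second-price auction with a reserve of $4,576: the highest bid at or above the reserve wins and pays the larger of the second-highest bid and the reserve.
Sorting bids: 4,639 (#52) > 4,544 (#23) > 3,297 (#35) > 2,046 (#30) > 1,906 (#39) > 1,553 (#44) > …
#52 has the top bid at or above the reserve ($4,639).
max(second-highest $4,544, reserve $4,576) = $4,576.

#52 pays $4,576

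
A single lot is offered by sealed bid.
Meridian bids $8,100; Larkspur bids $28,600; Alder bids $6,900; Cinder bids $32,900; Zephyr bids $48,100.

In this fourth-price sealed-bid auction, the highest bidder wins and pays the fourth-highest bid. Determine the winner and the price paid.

Zephyr pays $8,100

Rule: the highest bidder wins and pays the fourth-highest bid.
Bids ranked: 48,100 (Zephyr) > 32,900 (Cinder) > 28,600 (Larkspur) > 8,100 (Meridian) > 6,900 (Alder)
Zephyr is highest; pays the fourth-highest bid, $8,100.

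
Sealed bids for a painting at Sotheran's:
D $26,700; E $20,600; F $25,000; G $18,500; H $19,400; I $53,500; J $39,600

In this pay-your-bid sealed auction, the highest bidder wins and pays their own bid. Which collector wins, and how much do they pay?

Bids in order: 53,500 (I) > 39,600 (J) > 26,700 (D) > 25,000 (F) > 20,600 (E) > 19,400 (H) > …
First-price: I pays what they bid, $53,500.

I pays $53,500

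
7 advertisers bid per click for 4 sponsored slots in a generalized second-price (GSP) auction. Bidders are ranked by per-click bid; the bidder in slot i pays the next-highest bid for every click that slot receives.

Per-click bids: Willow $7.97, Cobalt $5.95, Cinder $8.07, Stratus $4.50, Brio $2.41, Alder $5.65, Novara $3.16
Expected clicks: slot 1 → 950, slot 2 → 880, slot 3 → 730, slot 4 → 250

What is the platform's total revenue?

Total revenue: $18057.00

Sorting advertisers: $8.07 (Cinder) > $7.97 (Willow) > $5.95 (Cobalt) > $5.65 (Alder) > $4.50 (Stratus) > …
Slot 1: Cinder pays $7.97 × 950 = $7571.50
Slot 2: Willow pays $5.95 × 880 = $5236.00
Slot 3: Cobalt pays $5.65 × 730 = $4124.50
Slot 4: Alder pays $4.50 × 250 = $1125.00
Total = $18057.00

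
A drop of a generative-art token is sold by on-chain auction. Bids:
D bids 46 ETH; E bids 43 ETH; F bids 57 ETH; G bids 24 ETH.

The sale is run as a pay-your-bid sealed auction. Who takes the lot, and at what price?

Bids in order: 57 (F) > 46 (D) > 43 (E) > 24 (G)
First-price: F pays what they bid, 57 ETH.

F pays 57 ETH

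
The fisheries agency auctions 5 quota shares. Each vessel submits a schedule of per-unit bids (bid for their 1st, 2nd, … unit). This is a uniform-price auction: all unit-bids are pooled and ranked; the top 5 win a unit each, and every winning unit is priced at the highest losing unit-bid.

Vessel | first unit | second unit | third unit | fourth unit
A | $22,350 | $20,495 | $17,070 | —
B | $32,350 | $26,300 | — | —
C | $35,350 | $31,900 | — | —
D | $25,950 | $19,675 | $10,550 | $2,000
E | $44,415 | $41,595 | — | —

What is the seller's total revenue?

Total revenue: $131,500

Pooled unit-bids ranked (top 5): 44,415 (E-1), 41,595 (E-2), 35,350 (C-1), 32,350 (B-1), 31,900 (C-2)
Highest rejected unit-bid = $26,300.
Allocation: B 1, C 2, E 2. Every unit priced at $26,300.
Revenue = 5 × 26,300 = $131,500.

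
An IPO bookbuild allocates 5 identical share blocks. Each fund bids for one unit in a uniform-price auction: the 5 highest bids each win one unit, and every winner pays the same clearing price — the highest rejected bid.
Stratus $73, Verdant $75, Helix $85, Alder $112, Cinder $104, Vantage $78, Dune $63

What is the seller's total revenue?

Bids ranked high→low: 112 (Alder), 104 (Cinder), 85 (Helix), 78 (Vantage), 75 (Verdant), 73 (Stratus), 63 (Dune)
The 5 highest are Alder, Cinder, Helix, Vantage, Verdant.
Clearing price = highest rejected bid = $73.
Total revenue = 5 × $73 = $365.

Total revenue: $365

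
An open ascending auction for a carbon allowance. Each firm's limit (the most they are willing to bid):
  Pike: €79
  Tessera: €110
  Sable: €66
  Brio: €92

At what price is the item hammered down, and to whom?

Tessera wins at €92

Rule: the price rises until one bidder remains; the winner pays the price at which the last rival dropped out.
Limits in order: 110 (Tessera) > 92 (Brio) > 79 (Pike) > 66 (Sable)
Brio is the last rival to drop out, at €92; Tessera remains and wins at that price.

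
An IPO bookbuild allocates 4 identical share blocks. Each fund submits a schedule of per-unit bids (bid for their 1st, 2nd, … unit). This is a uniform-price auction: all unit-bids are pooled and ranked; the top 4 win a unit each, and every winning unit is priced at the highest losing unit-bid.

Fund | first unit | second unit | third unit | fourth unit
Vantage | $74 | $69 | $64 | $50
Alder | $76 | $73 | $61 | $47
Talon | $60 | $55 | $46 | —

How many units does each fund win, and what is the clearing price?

Alder 2, Vantage 2; clearing price $64

All unit-bids, highest first — top 4: 76 (Alder-1), 74 (Vantage-1), 73 (Alder-2), 69 (Vantage-2)
The (k+1)-th unit-bid is $64.
Allocation: Alder 2, Vantage 2.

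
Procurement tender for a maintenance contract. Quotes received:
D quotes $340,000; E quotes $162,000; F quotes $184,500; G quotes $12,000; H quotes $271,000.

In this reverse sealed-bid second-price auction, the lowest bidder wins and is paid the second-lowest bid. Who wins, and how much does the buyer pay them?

Sorting bids: 12,000 (G) < 162,000 (E) < 184,500 (F) < 271,000 (H) < 340,000 (D)
Second-price: G is paid E's bid of $162,000.

G is paid $162,000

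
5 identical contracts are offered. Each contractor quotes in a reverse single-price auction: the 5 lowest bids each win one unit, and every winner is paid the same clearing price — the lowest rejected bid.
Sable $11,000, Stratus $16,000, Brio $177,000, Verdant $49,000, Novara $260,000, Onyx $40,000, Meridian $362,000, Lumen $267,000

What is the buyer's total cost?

Ordering the bids: 11,000 (Sable), 16,000 (Stratus), 40,000 (Onyx), 49,000 (Verdant), 177,000 (Brio), 260,000 (Novara), 267,000 (Lumen), …
The 5 lowest are Sable, Stratus, Onyx, Verdant, Brio.
Clearing price = lowest rejected bid = $260,000.
Total cost = 5 × $260,000 = $1,300,000.

Total cost: $1,300,000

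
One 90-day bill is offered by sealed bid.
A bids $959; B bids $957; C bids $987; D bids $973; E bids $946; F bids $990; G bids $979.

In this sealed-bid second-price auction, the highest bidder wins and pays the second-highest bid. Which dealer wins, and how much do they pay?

Rule: the highest bidder wins and pays the second-highest bid.
Bids in order: 990 (F) > 987 (C) > 979 (G) > 973 (D) > 959 (A) > 957 (B) > …
F wins with the highest bid; price is set by the runner-up at $987.

F pays $987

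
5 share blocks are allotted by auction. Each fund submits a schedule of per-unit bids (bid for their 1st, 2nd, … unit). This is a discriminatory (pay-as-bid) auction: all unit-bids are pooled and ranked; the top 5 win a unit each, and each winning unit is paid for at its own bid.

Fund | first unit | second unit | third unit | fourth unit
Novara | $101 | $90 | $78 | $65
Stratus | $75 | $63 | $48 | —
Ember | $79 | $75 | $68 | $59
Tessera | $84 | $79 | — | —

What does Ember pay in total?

Ember pays $79

Merging the schedules and taking the best 5: 101 (Novara-1), 90 (Novara-2), 84 (Tessera-1), 79 (Ember-1), 79 (Tessera-2)
Next rejected bid: $78 (not a price — pay-as-bid).
Ember's winning unit-bids: 79 = $79.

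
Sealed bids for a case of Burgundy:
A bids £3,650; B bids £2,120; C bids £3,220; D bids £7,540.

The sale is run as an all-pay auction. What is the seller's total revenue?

Total revenue: £16,530

Sorting bids: 7,540 (D) > 3,650 (A) > 3,220 (C) > 2,120 (B)
D wins with the top bid; all bids are sunk regardless.
Every bidder forfeits their bid regardless of winning.
Revenue = 3,650 + 2,120 + 3,220 + 7,540 = £16,530.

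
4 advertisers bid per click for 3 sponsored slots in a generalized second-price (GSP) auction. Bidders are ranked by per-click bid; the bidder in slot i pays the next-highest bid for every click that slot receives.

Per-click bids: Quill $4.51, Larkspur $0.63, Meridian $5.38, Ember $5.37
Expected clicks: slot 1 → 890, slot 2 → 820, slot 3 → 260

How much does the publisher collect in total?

Ranked by bid: $5.38 (Meridian) > $5.37 (Ember) > $4.51 (Quill) > $0.63 (Larkspur)
Slot 1: Meridian pays $5.37 × 890 = $4779.30
Slot 2: Ember pays $4.51 × 820 = $3698.20
Slot 3: Quill pays $0.63 × 260 = $163.80
Total = $8641.30

Total revenue: $8641.30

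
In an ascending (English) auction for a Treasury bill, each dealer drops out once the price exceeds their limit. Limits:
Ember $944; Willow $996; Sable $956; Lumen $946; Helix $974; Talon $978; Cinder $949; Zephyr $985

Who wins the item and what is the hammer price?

Sorting limits: 996 (Willow) > 985 (Zephyr) > 978 (Talon) > 974 (Helix) > 956 (Sable) > 949 (Cinder) > …
Bidding ends when Zephyr exits at $985; Willow takes it.

Willow wins at $985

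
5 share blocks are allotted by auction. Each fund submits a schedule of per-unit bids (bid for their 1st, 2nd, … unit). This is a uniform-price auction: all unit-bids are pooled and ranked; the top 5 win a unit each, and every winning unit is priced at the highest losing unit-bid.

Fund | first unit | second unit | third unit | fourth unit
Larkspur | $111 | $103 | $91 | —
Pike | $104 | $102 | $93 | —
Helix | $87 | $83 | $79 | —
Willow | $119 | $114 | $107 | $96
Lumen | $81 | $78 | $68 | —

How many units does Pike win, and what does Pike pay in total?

Pike: 1 unit, pays $103

Merging the schedules and taking the best 5: 119 (Willow-1), 114 (Willow-2), 111 (Larkspur-1), 107 (Willow-3), 104 (Pike-1)
First bid not allocated: $103.
Pike wins 1 unit(s) at $103 each.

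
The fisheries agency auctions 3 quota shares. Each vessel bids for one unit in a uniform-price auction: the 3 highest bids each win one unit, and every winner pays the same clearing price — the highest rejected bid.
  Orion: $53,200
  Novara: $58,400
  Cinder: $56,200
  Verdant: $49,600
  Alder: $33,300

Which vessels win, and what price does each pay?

Bids ranked high→low: 58,400 (Novara), 56,200 (Cinder), 53,200 (Orion), 49,600 (Verdant), 33,300 (Alder)
Top 3: Novara, Cinder, Orion.
First losing bid is Verdant's $49,600, which sets the uniform price.

Novara, Cinder, Orion; each pays $49,600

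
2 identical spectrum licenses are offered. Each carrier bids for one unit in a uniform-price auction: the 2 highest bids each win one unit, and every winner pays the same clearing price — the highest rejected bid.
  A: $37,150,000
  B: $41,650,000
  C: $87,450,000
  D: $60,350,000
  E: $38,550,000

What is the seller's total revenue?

Total revenue: $83,300,000

Ordering the bids: 87,450,000 (C), 60,350,000 (D), 41,650,000 (B), 38,550,000 (E), …
Winners (2 units): C, D.
Clearing price = highest rejected bid = $41,650,000.
Total revenue = 2 × $41,650,000 = $83,300,000.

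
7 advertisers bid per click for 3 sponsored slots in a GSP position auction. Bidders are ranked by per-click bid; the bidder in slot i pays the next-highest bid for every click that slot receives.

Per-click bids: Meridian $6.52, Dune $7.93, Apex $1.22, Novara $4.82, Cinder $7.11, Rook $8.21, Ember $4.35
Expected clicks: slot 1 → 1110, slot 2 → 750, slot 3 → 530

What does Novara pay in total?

Novara pays $0.00

Per-click bids in order: $8.21 (Rook) > $7.93 (Dune) > $7.11 (Cinder) > $6.52 (Meridian) > …
Novara ranks below slot 3 → no slot, pays nothing.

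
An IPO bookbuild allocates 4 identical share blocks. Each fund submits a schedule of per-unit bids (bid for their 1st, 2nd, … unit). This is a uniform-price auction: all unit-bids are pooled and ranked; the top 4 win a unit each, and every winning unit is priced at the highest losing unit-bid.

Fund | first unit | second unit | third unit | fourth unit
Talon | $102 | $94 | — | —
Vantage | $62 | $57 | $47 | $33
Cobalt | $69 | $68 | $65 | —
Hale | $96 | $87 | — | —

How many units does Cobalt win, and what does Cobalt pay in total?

Merging the schedules and taking the best 4: 102 (Talon-1), 96 (Hale-1), 94 (Talon-2), 87 (Hale-2)
The (k+1)-th unit-bid is $69.
Cobalt wins 0 unit(s) at $69 each.

Cobalt: 0 units, pays $0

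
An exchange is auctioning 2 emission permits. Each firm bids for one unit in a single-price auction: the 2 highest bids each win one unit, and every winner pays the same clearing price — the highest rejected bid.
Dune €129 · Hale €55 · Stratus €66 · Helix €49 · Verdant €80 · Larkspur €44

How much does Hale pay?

Hale pays €0

Sorting: 129 (Dune), 80 (Verdant), 66 (Stratus), 55 (Hale), …
Winners (2 units): Dune, Verdant.
Clearing price = highest rejected bid = €66.
Hale does not win → pays €0.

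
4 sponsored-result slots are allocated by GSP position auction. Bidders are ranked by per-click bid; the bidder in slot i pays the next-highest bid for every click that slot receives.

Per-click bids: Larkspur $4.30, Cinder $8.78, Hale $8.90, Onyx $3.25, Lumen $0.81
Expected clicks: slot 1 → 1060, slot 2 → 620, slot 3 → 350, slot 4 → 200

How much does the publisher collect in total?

Sorting advertisers: $8.90 (Hale) > $8.78 (Cinder) > $4.30 (Larkspur) > $3.25 (Onyx) > $0.81 (Lumen)
Slot 1: Hale pays $8.78 × 1060 = $9306.80
Slot 2: Cinder pays $4.30 × 620 = $2666.00
Slot 3: Larkspur pays $3.25 × 350 = $1137.50
Slot 4: Onyx pays $0.81 × 200 = $162.00
Total = $13272.30

Total revenue: $13272.30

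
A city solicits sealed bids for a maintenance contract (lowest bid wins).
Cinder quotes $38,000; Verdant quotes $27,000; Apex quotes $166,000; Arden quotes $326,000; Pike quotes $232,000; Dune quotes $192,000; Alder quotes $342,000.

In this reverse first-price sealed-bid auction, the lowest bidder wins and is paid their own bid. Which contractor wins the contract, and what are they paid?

Bids ranked: 27,000 (Verdant) < 38,000 (Cinder) < 166,000 (Apex) < 192,000 (Dune) < 232,000 (Pike) < 326,000 (Arden) < …
Verdant has the lowest bid and is paid exactly that: $27,000.

Verdant is paid $27,000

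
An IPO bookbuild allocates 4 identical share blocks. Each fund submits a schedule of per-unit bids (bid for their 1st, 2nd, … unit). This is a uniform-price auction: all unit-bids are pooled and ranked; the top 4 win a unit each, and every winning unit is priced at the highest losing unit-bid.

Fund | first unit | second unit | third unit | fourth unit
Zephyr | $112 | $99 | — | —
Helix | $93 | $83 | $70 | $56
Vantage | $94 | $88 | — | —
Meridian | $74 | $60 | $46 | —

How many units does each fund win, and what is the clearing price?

Pooled unit-bids ranked (top 4): 112 (Zephyr-1), 99 (Zephyr-2), 94 (Vantage-1), 93 (Helix-1)
The (k+1)-th unit-bid is $88.
Allocation: Helix 1, Vantage 1, Zephyr 2.

Helix 1, Vantage 1, Zephyr 2; clearing price $88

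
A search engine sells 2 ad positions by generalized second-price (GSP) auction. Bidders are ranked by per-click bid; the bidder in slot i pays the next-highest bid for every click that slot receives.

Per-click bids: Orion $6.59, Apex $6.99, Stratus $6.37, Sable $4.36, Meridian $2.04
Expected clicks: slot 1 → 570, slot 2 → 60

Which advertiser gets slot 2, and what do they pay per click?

Ranked by bid: $6.99 (Apex) > $6.59 (Orion) > $6.37 (Stratus) > …
Slot 2 goes to the second-ranked bidder, Orion, who pays the next bid down: $6.37/click.

Orion; $6.37 per click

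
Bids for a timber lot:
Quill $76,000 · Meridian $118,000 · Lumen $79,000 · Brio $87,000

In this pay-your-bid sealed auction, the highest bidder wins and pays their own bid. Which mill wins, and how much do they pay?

Meridian pays $118,000

Bids ranked: 118,000 (Meridian) > 87,000 (Brio) > 79,000 (Lumen) > 76,000 (Quill)
Meridian has the highest bid and pays exactly that: $118,000.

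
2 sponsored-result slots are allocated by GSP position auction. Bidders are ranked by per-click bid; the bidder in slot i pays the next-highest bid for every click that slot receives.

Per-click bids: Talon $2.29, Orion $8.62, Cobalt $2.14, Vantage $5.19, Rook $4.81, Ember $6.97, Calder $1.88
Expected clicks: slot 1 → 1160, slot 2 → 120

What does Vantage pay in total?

Ranked by bid: $8.62 (Orion) > $6.97 (Ember) > $5.19 (Vantage) > …
Vantage ranks below slot 2 → no slot, pays nothing.

Vantage pays $0.00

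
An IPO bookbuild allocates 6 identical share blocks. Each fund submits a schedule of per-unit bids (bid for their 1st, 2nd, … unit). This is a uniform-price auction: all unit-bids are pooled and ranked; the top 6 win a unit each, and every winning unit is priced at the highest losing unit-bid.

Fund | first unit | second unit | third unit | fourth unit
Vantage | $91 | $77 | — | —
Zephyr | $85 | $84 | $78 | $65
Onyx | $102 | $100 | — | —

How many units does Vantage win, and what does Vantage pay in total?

Merging the schedules and taking the best 6: 102 (Onyx-1), 100 (Onyx-2), 91 (Vantage-1), 85 (Zephyr-1), 84 (Zephyr-2), 78 (Zephyr-3)
First bid not allocated: $77.
Vantage wins 1 unit(s) at $77 each.

Vantage: 1 unit, pays $77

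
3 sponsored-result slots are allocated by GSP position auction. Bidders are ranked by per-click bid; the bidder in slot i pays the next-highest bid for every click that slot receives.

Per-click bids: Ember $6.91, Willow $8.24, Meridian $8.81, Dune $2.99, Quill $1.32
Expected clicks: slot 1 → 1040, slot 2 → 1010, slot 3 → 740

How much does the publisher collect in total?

Total revenue: $17761.30

Sorting advertisers: $8.81 (Meridian) > $8.24 (Willow) > $6.91 (Ember) > $2.99 (Dune) > …
Slot 1: Meridian pays $8.24 × 1040 = $8569.60
Slot 2: Willow pays $6.91 × 1010 = $6979.10
Slot 3: Ember pays $2.99 × 740 = $2212.60
Total = $17761.30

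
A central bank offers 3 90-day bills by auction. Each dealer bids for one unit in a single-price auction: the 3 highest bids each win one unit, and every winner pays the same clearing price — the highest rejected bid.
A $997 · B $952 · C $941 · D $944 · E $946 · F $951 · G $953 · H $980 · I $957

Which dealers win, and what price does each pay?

A, H, I; each pays $953

Sorting: 997 (A), 980 (H), 957 (I), 953 (G), 952 (B), …
Winners (3 units): A, H, I.
First losing bid is G's $953, which sets the uniform price.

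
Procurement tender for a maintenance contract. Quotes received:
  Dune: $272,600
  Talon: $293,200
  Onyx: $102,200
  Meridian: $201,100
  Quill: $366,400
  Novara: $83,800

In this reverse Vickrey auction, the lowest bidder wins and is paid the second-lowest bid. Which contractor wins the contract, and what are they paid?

Sorting bids: 83,800 (Novara) < 102,200 (Onyx) < 201,100 (Meridian) < 272,600 (Dune) < 293,200 (Talon) < 366,400 (Quill)
Novara is lowest; is paid the second-lowest bid, $102,200.

Novara is paid $102,200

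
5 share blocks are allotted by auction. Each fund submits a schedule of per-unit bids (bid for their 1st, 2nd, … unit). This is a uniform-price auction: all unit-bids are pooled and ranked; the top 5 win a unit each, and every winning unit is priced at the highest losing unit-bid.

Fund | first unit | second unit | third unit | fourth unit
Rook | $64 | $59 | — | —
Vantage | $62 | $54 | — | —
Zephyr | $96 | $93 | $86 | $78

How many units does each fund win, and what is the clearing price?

Pooled unit-bids ranked (top 5): 96 (Zephyr-1), 93 (Zephyr-2), 86 (Zephyr-3), 78 (Zephyr-4), 64 (Rook-1)
First bid not allocated: $62.
Allocation: Rook 1, Zephyr 4.

Rook 1, Zephyr 4; clearing price $62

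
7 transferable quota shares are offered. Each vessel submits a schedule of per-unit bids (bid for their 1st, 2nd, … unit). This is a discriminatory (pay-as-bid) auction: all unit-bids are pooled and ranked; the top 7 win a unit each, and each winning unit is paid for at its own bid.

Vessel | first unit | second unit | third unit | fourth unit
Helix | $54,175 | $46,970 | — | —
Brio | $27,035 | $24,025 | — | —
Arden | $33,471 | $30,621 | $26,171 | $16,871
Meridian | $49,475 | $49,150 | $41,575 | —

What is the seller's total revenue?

Total revenue: $305,437

Merging the schedules and taking the best 7: 54,175 (Helix-1), 49,475 (Meridian-1), 49,150 (Meridian-2), 46,970 (Helix-2), 41,575 (Meridian-3), 33,471 (Arden-1), 30,621 (Arden-2)
Next rejected bid: $27,035 (not a price — pay-as-bid).
Each winning unit pays its own bid.
Revenue = 54,175 + 49,475 + 49,150 + 46,970 + 41,575 + 33,471 + 30,621 = $305,437.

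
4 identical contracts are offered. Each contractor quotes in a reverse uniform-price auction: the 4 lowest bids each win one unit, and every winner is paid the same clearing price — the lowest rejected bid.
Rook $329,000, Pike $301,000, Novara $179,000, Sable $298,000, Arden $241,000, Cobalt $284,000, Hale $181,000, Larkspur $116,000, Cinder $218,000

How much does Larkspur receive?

Sorting: 116,000 (Larkspur), 179,000 (Novara), 181,000 (Hale), 218,000 (Cinder), 241,000 (Arden), 284,000 (Cobalt), …
Winners (4 units): Larkspur, Novara, Hale, Cinder.
Clearing price = lowest rejected bid = $241,000.
Larkspur wins → is paid $241,000.

Larkspur is paid $241,000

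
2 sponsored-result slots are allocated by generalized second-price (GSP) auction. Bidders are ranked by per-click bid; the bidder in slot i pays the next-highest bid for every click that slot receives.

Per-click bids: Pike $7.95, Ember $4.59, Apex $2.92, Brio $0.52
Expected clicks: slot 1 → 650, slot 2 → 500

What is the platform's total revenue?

Ranked by bid: $7.95 (Pike) > $4.59 (Ember) > $2.92 (Apex) > …
Slot 1: Pike pays $4.59 × 650 = $2983.50
Slot 2: Ember pays $2.92 × 500 = $1460.00
Total = $4443.50

Total revenue: $4443.50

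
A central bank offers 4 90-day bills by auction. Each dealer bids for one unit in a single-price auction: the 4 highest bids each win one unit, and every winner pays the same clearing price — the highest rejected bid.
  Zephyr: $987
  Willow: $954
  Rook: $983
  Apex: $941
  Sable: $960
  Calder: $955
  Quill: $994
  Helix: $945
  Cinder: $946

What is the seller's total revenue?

Total revenue: $3,820

Sorting: 994 (Quill), 987 (Zephyr), 983 (Rook), 960 (Sable), 955 (Calder), 954 (Willow), …
The 4 highest are Quill, Zephyr, Rook, Sable.
Highest unsuccessful bid: $955 → clearing price.
Total revenue = 4 × $955 = $3,820.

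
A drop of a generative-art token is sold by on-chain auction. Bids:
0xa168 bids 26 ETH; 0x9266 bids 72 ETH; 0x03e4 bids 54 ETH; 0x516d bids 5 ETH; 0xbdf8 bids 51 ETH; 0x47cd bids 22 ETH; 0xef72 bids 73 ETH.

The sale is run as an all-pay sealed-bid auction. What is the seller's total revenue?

Total revenue: 303 ETH

Bids in order: 73 (0xef72) > 72 (0x9266) > 54 (0x03e4) > 51 (0xbdf8) > 26 (0xa168) > 22 (0x47cd) > …
0xef72 wins with the top bid; all bids are sunk regardless.
Every bidder forfeits their bid regardless of winning.
Revenue = 26 + 72 + 54 + 5 + 51 + 22 + 73 = 303 ETH.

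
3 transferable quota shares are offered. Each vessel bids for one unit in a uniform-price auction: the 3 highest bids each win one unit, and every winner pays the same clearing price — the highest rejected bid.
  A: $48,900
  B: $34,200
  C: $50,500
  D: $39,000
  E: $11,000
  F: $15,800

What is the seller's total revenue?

Sorting: 50,500 (C), 48,900 (A), 39,000 (D), 34,200 (B), 15,800 (F), …
Top 3: C, A, D.
Clearing price = highest rejected bid = $34,200.
Total revenue = 3 × $34,200 = $102,600.

Total revenue: $102,600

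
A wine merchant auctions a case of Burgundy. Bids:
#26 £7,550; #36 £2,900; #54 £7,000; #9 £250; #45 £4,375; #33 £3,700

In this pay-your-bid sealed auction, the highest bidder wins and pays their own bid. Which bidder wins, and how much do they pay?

Sorting bids: 7,550 (#26) > 7,000 (#54) > 4,375 (#45) > 3,700 (#33) > 2,900 (#36) > 250 (#9)
First-price: #26 pays what they bid, £7,550.

#26 pays £7,550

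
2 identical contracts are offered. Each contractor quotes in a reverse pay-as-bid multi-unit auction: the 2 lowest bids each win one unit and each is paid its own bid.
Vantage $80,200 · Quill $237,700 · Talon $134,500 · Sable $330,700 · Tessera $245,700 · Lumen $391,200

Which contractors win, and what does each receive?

Vantage $80,200, Talon $134,500

Bids ranked low→high: 80,200 (Vantage), 134,500 (Talon), 237,700 (Quill), 245,700 (Tessera), …
Lowest 2: Vantage, Talon.
Each winner is paid its own bid: Vantage $80,200, Talon $134,500.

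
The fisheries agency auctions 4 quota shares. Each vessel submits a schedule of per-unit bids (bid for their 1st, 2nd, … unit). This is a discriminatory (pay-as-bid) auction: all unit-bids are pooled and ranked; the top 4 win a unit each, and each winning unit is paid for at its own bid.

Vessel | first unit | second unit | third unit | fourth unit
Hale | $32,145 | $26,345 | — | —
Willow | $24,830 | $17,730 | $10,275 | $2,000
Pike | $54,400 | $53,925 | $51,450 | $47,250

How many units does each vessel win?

Pooled unit-bids ranked (top 4): 54,400 (Pike-1), 53,925 (Pike-2), 51,450 (Pike-3), 47,250 (Pike-4)
Next rejected bid: $32,145 (not a price — pay-as-bid).
Allocation: Pike 4.

Pike 4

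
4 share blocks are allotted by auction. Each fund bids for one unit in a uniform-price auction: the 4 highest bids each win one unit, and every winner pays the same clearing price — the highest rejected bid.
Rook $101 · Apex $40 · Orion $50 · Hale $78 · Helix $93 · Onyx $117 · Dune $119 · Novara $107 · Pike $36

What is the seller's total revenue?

Total revenue: $372

Sorting: 119 (Dune), 117 (Onyx), 107 (Novara), 101 (Rook), 93 (Helix), 78 (Hale), …
Top 4: Dune, Onyx, Novara, Rook.
Clearing price = highest rejected bid = $93.
Total revenue = 4 × $93 = $372.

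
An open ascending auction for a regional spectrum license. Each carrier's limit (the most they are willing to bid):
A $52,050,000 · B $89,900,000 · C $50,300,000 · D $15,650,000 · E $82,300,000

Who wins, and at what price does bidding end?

Sorting limits: 89,900,000 (B) > 82,300,000 (E) > 52,050,000 (A) > 50,300,000 (C) > 15,650,000 (D)
E is the last rival to drop out, at $82,300,000; B remains and wins at that price.

B wins at $82,300,000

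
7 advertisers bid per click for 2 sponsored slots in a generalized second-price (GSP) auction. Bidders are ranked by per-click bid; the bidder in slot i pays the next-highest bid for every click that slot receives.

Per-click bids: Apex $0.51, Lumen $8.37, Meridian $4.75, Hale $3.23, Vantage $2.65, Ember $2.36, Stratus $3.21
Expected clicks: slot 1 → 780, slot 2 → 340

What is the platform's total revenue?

Sorting advertisers: $8.37 (Lumen) > $4.75 (Meridian) > $3.23 (Hale) > …
Slot 1: Lumen pays $4.75 × 780 = $3705.00
Slot 2: Meridian pays $3.23 × 340 = $1098.20
Total = $4803.20

Total revenue: $4803.20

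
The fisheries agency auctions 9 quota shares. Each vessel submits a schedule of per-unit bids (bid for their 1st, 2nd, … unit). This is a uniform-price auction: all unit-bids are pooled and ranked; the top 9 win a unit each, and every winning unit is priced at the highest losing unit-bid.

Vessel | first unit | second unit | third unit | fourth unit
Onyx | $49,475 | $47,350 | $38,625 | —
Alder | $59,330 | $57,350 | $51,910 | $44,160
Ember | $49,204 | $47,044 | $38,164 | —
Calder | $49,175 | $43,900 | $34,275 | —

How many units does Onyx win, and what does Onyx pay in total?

Onyx: 2 units, pays $87,800

All unit-bids, highest first — top 9: 59,330 (Alder-1), 57,350 (Alder-2), 51,910 (Alder-3), 49,475 (Onyx-1), 49,204 (Ember-1), 49,175 (Calder-1), 47,350 (Onyx-2), 47,044 (Ember-2), 44,160 (Alder-4)
First bid not allocated: $43,900.
Onyx wins 2 unit(s) at $43,900 each.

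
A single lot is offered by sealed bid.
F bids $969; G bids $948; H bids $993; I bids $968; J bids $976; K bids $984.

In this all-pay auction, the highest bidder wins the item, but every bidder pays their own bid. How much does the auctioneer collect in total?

All-pay auction: the highest bidder wins the item, but every bidder pays their own bid.
Sorting bids: 993 (H) > 984 (K) > 976 (J) > 969 (F) > 968 (I) > 948 (G)
Every bidder forfeits their bid regardless of winning.
Revenue = 969 + 948 + 993 + 968 + 976 + 984 = $5,838.

Total revenue: $5,838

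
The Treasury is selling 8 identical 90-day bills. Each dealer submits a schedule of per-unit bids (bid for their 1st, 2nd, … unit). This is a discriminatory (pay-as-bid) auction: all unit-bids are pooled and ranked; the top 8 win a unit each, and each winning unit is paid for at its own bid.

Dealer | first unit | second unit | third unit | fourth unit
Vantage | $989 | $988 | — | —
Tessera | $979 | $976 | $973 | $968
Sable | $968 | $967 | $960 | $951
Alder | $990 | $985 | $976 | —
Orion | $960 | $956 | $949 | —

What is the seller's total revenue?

Merging the schedules and taking the best 8: 990 (Alder-1), 989 (Vantage-1), 988 (Vantage-2), 985 (Alder-2), 979 (Tessera-1), 976 (Tessera-2), 976 (Alder-3), 973 (Tessera-3)
Next rejected bid: $968 (not a price — pay-as-bid).
Each winning unit pays its own bid.
Revenue = 990 + 989 + 988 + 985 + 979 + 976 + 976 + 973 = $7,856.

Total revenue: $7,856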